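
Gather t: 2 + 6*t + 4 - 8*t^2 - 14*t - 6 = -8*t^2 - 8*t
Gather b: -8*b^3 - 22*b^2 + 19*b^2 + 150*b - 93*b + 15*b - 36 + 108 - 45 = -8*b^3 - 3*b^2 + 72*b + 27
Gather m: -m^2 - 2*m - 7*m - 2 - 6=-m^2 - 9*m - 8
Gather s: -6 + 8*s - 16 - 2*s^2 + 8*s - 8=-2*s^2 + 16*s - 30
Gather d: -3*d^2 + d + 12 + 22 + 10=-3*d^2 + d + 44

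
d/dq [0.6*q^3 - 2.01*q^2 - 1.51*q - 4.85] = 1.8*q^2 - 4.02*q - 1.51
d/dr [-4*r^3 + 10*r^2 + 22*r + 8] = -12*r^2 + 20*r + 22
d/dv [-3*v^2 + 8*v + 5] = 8 - 6*v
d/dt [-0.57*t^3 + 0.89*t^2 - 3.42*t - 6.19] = -1.71*t^2 + 1.78*t - 3.42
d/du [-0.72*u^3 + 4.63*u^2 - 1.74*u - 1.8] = -2.16*u^2 + 9.26*u - 1.74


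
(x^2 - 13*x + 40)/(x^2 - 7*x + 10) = (x - 8)/(x - 2)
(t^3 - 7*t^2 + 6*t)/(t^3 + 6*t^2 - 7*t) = (t - 6)/(t + 7)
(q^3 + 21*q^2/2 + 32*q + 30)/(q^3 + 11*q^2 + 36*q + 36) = (q + 5/2)/(q + 3)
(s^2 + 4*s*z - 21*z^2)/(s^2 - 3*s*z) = (s + 7*z)/s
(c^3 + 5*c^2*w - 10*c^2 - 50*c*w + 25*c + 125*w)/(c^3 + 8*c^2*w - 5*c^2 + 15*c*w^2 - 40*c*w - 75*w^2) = (c - 5)/(c + 3*w)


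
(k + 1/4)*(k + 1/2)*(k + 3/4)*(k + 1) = k^4 + 5*k^3/2 + 35*k^2/16 + 25*k/32 + 3/32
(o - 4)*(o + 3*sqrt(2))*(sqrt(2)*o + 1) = sqrt(2)*o^3 - 4*sqrt(2)*o^2 + 7*o^2 - 28*o + 3*sqrt(2)*o - 12*sqrt(2)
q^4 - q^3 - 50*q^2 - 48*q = q*(q - 8)*(q + 1)*(q + 6)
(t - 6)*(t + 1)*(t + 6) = t^3 + t^2 - 36*t - 36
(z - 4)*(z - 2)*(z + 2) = z^3 - 4*z^2 - 4*z + 16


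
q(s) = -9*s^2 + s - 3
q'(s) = 1 - 18*s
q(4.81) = -206.41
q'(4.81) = -85.58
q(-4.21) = -166.73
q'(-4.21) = 76.78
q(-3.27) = -102.51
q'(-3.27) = 59.86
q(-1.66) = -29.46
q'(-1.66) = 30.88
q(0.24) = -3.28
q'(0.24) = -3.32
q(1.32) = -17.36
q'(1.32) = -22.76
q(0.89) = -9.24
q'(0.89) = -15.02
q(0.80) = -7.96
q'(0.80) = -13.40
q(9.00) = -723.00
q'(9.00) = -161.00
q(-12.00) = -1311.00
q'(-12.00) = 217.00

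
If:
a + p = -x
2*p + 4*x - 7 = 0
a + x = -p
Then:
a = x - 7/2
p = 7/2 - 2*x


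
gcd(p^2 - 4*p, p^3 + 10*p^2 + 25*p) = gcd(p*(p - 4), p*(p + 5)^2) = p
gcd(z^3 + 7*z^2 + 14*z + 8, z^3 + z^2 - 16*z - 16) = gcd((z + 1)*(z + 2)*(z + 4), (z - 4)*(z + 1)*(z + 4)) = z^2 + 5*z + 4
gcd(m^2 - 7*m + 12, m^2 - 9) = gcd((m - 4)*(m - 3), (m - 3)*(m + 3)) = m - 3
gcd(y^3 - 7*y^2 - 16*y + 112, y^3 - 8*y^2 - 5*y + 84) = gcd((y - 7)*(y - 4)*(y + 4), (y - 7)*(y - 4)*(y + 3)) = y^2 - 11*y + 28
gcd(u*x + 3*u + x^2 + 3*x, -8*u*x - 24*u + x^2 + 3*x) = x + 3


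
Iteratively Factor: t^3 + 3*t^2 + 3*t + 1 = (t + 1)*(t^2 + 2*t + 1) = (t + 1)^2*(t + 1)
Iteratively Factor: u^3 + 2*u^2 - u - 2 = (u + 1)*(u^2 + u - 2) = (u + 1)*(u + 2)*(u - 1)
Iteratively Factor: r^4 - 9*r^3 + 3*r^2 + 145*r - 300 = (r - 3)*(r^3 - 6*r^2 - 15*r + 100) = (r - 3)*(r + 4)*(r^2 - 10*r + 25) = (r - 5)*(r - 3)*(r + 4)*(r - 5)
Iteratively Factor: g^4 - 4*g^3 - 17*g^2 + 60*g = (g - 5)*(g^3 + g^2 - 12*g) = (g - 5)*(g + 4)*(g^2 - 3*g) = g*(g - 5)*(g + 4)*(g - 3)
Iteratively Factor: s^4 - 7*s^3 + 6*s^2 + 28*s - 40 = (s - 5)*(s^3 - 2*s^2 - 4*s + 8) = (s - 5)*(s - 2)*(s^2 - 4) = (s - 5)*(s - 2)*(s + 2)*(s - 2)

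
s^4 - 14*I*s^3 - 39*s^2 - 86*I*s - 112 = (s - 8*I)*(s - 7*I)*(s - I)*(s + 2*I)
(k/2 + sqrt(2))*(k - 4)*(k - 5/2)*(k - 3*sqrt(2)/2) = k^4/2 - 13*k^3/4 + sqrt(2)*k^3/4 - 13*sqrt(2)*k^2/8 + 2*k^2 + 5*sqrt(2)*k/2 + 39*k/2 - 30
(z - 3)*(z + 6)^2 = z^3 + 9*z^2 - 108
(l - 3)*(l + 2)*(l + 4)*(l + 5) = l^4 + 8*l^3 + 5*l^2 - 74*l - 120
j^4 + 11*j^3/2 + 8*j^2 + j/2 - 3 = (j - 1/2)*(j + 1)*(j + 2)*(j + 3)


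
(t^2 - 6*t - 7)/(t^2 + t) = (t - 7)/t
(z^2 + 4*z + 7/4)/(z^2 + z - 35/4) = (2*z + 1)/(2*z - 5)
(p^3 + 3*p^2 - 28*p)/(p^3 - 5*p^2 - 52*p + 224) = p/(p - 8)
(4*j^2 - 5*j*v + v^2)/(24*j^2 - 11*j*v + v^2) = (4*j^2 - 5*j*v + v^2)/(24*j^2 - 11*j*v + v^2)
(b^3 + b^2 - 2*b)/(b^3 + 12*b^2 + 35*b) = (b^2 + b - 2)/(b^2 + 12*b + 35)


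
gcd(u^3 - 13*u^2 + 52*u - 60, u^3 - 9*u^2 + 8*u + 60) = u^2 - 11*u + 30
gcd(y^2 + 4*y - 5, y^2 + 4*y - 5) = y^2 + 4*y - 5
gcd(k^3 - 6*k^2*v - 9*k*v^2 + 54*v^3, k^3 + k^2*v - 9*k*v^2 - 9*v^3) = -k^2 + 9*v^2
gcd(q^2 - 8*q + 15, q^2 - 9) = q - 3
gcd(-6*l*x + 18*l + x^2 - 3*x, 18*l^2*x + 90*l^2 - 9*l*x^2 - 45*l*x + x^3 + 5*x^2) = -6*l + x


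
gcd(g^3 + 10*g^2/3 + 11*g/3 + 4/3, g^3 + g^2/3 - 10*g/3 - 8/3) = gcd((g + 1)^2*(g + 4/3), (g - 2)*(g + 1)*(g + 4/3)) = g^2 + 7*g/3 + 4/3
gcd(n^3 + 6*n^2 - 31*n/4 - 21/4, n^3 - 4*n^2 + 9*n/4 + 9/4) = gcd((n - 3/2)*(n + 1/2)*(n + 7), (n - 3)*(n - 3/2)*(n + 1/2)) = n^2 - n - 3/4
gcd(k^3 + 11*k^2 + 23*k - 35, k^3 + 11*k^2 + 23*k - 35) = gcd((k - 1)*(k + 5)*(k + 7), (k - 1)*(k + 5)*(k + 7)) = k^3 + 11*k^2 + 23*k - 35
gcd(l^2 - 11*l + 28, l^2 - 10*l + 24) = l - 4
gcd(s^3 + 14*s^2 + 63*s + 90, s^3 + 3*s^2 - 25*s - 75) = s^2 + 8*s + 15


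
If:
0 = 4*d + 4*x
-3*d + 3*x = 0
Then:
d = 0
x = 0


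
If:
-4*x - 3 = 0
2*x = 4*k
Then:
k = -3/8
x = -3/4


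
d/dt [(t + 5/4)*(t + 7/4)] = 2*t + 3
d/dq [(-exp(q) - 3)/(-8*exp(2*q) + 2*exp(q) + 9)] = (-2*(exp(q) + 3)*(8*exp(q) - 1) + 8*exp(2*q) - 2*exp(q) - 9)*exp(q)/(-8*exp(2*q) + 2*exp(q) + 9)^2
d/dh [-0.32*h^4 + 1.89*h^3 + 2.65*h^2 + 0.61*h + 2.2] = -1.28*h^3 + 5.67*h^2 + 5.3*h + 0.61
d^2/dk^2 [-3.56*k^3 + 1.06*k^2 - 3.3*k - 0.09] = 2.12 - 21.36*k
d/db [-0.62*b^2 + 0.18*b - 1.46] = 0.18 - 1.24*b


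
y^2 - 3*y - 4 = (y - 4)*(y + 1)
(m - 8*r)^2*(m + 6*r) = m^3 - 10*m^2*r - 32*m*r^2 + 384*r^3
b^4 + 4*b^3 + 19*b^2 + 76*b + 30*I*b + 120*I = (b + 4)*(b - 5*I)*(b + 2*I)*(b + 3*I)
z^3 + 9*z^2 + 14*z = z*(z + 2)*(z + 7)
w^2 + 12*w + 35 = (w + 5)*(w + 7)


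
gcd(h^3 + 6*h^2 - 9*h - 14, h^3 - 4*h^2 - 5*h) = h + 1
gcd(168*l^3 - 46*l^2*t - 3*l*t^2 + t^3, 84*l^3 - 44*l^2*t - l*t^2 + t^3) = -42*l^2 + l*t + t^2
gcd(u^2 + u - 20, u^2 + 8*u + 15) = u + 5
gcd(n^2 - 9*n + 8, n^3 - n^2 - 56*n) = n - 8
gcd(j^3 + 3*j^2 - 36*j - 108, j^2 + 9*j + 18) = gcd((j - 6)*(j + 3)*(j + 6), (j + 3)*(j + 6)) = j^2 + 9*j + 18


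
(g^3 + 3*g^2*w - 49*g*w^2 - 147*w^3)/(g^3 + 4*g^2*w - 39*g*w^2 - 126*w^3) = (-g + 7*w)/(-g + 6*w)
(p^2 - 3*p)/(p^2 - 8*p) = (p - 3)/(p - 8)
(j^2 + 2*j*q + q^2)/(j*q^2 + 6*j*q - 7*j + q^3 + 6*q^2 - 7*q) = (j + q)/(q^2 + 6*q - 7)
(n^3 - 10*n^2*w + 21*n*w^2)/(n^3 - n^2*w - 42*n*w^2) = (n - 3*w)/(n + 6*w)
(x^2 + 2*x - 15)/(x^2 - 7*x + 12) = (x + 5)/(x - 4)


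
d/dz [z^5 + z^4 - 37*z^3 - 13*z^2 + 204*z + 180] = 5*z^4 + 4*z^3 - 111*z^2 - 26*z + 204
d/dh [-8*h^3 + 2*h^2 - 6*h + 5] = -24*h^2 + 4*h - 6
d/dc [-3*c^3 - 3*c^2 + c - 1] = -9*c^2 - 6*c + 1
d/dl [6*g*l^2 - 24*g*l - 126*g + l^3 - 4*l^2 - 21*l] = 12*g*l - 24*g + 3*l^2 - 8*l - 21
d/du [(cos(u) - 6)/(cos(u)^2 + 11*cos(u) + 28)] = (cos(u)^2 - 12*cos(u) - 94)*sin(u)/(cos(u)^2 + 11*cos(u) + 28)^2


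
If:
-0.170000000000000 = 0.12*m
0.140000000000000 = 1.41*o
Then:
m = -1.42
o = 0.10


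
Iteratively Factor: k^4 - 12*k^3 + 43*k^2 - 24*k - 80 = (k - 4)*(k^3 - 8*k^2 + 11*k + 20) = (k - 4)*(k + 1)*(k^2 - 9*k + 20) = (k - 5)*(k - 4)*(k + 1)*(k - 4)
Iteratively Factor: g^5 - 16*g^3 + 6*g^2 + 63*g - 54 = (g + 3)*(g^4 - 3*g^3 - 7*g^2 + 27*g - 18) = (g - 2)*(g + 3)*(g^3 - g^2 - 9*g + 9) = (g - 3)*(g - 2)*(g + 3)*(g^2 + 2*g - 3) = (g - 3)*(g - 2)*(g + 3)^2*(g - 1)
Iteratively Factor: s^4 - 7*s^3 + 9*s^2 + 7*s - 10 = (s - 2)*(s^3 - 5*s^2 - s + 5) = (s - 2)*(s + 1)*(s^2 - 6*s + 5) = (s - 2)*(s - 1)*(s + 1)*(s - 5)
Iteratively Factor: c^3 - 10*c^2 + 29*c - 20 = (c - 5)*(c^2 - 5*c + 4) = (c - 5)*(c - 1)*(c - 4)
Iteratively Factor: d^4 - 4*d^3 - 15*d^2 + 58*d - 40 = (d - 1)*(d^3 - 3*d^2 - 18*d + 40) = (d - 1)*(d + 4)*(d^2 - 7*d + 10) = (d - 5)*(d - 1)*(d + 4)*(d - 2)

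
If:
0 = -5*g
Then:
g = 0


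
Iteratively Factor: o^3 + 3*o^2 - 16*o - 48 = (o - 4)*(o^2 + 7*o + 12) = (o - 4)*(o + 3)*(o + 4)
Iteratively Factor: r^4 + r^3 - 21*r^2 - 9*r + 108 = (r - 3)*(r^3 + 4*r^2 - 9*r - 36) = (r - 3)*(r + 4)*(r^2 - 9) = (r - 3)*(r + 3)*(r + 4)*(r - 3)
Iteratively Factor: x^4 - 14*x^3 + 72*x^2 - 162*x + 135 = (x - 3)*(x^3 - 11*x^2 + 39*x - 45) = (x - 3)^2*(x^2 - 8*x + 15) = (x - 3)^3*(x - 5)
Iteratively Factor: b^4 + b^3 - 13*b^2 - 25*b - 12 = (b - 4)*(b^3 + 5*b^2 + 7*b + 3) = (b - 4)*(b + 3)*(b^2 + 2*b + 1) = (b - 4)*(b + 1)*(b + 3)*(b + 1)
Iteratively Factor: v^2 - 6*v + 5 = (v - 1)*(v - 5)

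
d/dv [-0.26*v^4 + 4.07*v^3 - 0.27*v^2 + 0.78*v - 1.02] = -1.04*v^3 + 12.21*v^2 - 0.54*v + 0.78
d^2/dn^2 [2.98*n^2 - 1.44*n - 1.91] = 5.96000000000000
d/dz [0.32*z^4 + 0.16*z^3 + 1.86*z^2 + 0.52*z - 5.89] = 1.28*z^3 + 0.48*z^2 + 3.72*z + 0.52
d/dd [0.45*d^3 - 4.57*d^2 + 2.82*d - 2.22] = 1.35*d^2 - 9.14*d + 2.82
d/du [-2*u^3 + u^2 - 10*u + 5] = -6*u^2 + 2*u - 10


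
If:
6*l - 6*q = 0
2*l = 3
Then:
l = 3/2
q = 3/2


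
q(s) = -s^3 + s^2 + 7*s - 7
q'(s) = -3*s^2 + 2*s + 7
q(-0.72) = -11.15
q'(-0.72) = 4.00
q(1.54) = 2.50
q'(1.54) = 2.97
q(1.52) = 2.44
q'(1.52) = 3.11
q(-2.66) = 0.28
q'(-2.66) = -19.55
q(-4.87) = 98.13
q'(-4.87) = -73.89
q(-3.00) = 8.00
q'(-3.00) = -26.00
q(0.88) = -0.75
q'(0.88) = 6.44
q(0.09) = -6.36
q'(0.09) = 7.16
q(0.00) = -7.00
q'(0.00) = 7.00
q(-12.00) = 1781.00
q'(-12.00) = -449.00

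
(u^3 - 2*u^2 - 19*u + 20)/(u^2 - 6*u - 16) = (-u^3 + 2*u^2 + 19*u - 20)/(-u^2 + 6*u + 16)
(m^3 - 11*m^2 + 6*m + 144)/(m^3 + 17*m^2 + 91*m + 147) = (m^2 - 14*m + 48)/(m^2 + 14*m + 49)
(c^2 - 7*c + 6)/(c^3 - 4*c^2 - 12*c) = (c - 1)/(c*(c + 2))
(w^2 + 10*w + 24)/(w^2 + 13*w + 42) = (w + 4)/(w + 7)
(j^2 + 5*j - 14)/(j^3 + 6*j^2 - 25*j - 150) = (j^2 + 5*j - 14)/(j^3 + 6*j^2 - 25*j - 150)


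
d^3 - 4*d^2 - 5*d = d*(d - 5)*(d + 1)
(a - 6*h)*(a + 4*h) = a^2 - 2*a*h - 24*h^2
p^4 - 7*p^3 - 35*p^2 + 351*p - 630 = (p - 6)*(p - 5)*(p - 3)*(p + 7)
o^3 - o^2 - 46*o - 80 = (o - 8)*(o + 2)*(o + 5)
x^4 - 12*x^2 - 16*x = x*(x - 4)*(x + 2)^2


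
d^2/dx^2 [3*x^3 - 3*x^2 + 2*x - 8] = 18*x - 6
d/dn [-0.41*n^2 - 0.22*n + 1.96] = -0.82*n - 0.22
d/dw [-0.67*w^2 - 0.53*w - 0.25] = -1.34*w - 0.53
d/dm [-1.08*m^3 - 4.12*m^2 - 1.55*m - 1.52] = -3.24*m^2 - 8.24*m - 1.55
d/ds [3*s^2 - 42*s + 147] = 6*s - 42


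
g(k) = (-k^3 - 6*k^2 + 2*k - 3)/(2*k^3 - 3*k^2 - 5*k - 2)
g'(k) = (-6*k^2 + 6*k + 5)*(-k^3 - 6*k^2 + 2*k - 3)/(2*k^3 - 3*k^2 - 5*k - 2)^2 + (-3*k^2 - 12*k + 2)/(2*k^3 - 3*k^2 - 5*k - 2)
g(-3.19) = 0.47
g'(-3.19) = 0.31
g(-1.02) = 4.77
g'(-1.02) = 11.19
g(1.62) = 2.09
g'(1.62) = 2.90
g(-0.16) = 2.70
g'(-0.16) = -11.16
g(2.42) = 14.28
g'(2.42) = 80.51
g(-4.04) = 0.26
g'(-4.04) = 0.18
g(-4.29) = 0.22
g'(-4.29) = 0.16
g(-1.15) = 3.59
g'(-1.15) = 7.22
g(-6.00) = 0.03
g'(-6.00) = 0.08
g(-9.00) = -0.13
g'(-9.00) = 0.04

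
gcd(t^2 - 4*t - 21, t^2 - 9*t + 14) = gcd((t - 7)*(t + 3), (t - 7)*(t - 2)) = t - 7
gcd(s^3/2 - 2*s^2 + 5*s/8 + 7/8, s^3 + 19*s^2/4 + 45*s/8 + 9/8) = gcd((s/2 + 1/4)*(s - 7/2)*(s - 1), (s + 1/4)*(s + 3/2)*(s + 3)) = 1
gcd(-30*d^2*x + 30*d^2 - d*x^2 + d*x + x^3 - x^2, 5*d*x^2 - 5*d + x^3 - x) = 5*d*x - 5*d + x^2 - x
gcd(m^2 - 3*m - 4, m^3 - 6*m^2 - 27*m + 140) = m - 4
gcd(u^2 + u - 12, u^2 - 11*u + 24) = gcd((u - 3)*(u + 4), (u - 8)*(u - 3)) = u - 3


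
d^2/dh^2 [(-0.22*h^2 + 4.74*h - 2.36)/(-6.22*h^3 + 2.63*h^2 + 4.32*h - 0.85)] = (17.022896*h^6 - 1100.298096*h^5 + 1596.363*h^4 - 959.287404*h^3 + 21.1338599999999*h^2 + 22.438716*h + 64.145428)/(240.641848*h^9 - 305.251476*h^8 - 372.33231*h^7 + 504.478885*h^6 + 175.1685*h^5 - 266.647281*h^4 - 9.19555800000002*h^3 + 41.888595*h^2 - 9.3636*h + 0.614125)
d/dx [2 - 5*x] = -5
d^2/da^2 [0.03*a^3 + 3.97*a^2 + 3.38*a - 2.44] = 0.18*a + 7.94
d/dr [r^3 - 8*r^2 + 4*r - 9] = 3*r^2 - 16*r + 4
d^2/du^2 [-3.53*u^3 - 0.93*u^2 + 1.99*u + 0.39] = -21.18*u - 1.86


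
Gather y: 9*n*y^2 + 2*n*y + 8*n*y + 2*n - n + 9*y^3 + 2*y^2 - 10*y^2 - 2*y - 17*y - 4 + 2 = n + 9*y^3 + y^2*(9*n - 8) + y*(10*n - 19) - 2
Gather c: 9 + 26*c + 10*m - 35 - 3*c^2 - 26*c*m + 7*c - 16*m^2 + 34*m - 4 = -3*c^2 + c*(33 - 26*m) - 16*m^2 + 44*m - 30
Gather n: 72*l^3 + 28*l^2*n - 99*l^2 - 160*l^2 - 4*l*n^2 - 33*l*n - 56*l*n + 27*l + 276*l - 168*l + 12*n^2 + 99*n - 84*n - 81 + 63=72*l^3 - 259*l^2 + 135*l + n^2*(12 - 4*l) + n*(28*l^2 - 89*l + 15) - 18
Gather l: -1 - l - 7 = -l - 8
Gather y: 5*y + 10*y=15*y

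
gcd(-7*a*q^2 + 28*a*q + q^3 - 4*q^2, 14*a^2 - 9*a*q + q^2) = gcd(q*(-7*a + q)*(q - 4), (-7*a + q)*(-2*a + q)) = -7*a + q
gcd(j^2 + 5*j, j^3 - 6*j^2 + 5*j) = j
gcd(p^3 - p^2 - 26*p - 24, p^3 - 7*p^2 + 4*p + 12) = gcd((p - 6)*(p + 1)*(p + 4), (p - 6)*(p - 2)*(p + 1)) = p^2 - 5*p - 6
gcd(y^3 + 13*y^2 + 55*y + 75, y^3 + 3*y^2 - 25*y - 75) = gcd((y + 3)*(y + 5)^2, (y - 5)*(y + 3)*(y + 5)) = y^2 + 8*y + 15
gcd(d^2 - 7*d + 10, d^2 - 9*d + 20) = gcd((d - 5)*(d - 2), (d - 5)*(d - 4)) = d - 5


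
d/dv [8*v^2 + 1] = 16*v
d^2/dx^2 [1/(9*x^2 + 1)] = 18*(27*x^2 - 1)/(9*x^2 + 1)^3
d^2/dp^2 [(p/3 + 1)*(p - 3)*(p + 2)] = 2*p + 4/3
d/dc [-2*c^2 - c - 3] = -4*c - 1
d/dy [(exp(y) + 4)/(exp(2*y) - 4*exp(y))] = (-exp(2*y) - 8*exp(y) + 16)*exp(-y)/(exp(2*y) - 8*exp(y) + 16)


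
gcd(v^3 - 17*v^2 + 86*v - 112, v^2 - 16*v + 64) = v - 8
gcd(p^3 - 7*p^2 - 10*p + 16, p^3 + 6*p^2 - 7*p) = p - 1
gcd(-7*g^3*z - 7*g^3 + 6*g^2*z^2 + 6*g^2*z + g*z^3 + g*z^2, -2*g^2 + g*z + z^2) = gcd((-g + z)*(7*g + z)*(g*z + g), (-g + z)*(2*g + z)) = -g + z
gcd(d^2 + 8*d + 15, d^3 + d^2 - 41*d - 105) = d^2 + 8*d + 15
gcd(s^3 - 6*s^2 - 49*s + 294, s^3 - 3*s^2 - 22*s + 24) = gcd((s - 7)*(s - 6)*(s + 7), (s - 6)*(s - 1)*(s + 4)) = s - 6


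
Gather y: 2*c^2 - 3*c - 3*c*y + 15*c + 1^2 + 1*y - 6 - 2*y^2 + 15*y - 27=2*c^2 + 12*c - 2*y^2 + y*(16 - 3*c) - 32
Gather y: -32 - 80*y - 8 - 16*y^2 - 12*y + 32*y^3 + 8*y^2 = 32*y^3 - 8*y^2 - 92*y - 40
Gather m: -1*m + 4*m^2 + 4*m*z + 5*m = 4*m^2 + m*(4*z + 4)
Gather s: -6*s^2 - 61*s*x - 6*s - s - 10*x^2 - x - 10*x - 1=-6*s^2 + s*(-61*x - 7) - 10*x^2 - 11*x - 1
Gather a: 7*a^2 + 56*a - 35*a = 7*a^2 + 21*a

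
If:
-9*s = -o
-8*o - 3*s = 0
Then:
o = 0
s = 0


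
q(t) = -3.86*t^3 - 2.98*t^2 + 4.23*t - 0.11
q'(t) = -11.58*t^2 - 5.96*t + 4.23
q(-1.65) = 2.14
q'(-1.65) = -17.46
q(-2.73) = 44.67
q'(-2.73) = -65.80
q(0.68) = 0.17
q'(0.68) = -5.18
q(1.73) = -21.70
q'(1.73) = -40.74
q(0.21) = 0.61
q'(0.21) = 2.47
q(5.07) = -558.31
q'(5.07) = -323.65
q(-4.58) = 288.84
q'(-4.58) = -211.38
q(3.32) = -160.17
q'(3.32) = -143.20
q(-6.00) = 700.99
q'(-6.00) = -376.89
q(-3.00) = 64.60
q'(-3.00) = -82.11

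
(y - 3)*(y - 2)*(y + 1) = y^3 - 4*y^2 + y + 6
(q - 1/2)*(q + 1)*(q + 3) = q^3 + 7*q^2/2 + q - 3/2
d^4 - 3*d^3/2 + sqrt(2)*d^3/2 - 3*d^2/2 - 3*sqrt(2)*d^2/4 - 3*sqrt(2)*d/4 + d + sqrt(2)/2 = (d - 2)*(d - 1/2)*(d + 1)*(d + sqrt(2)/2)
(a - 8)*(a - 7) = a^2 - 15*a + 56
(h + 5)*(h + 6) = h^2 + 11*h + 30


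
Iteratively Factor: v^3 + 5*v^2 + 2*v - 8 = (v + 2)*(v^2 + 3*v - 4) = (v + 2)*(v + 4)*(v - 1)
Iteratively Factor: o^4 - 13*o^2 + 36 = (o + 3)*(o^3 - 3*o^2 - 4*o + 12) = (o - 3)*(o + 3)*(o^2 - 4) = (o - 3)*(o - 2)*(o + 3)*(o + 2)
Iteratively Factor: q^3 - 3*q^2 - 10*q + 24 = (q - 4)*(q^2 + q - 6) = (q - 4)*(q + 3)*(q - 2)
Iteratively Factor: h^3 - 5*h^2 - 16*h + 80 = (h - 4)*(h^2 - h - 20) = (h - 4)*(h + 4)*(h - 5)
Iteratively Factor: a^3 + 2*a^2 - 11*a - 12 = (a - 3)*(a^2 + 5*a + 4) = (a - 3)*(a + 1)*(a + 4)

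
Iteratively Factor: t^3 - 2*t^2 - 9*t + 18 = (t - 2)*(t^2 - 9) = (t - 3)*(t - 2)*(t + 3)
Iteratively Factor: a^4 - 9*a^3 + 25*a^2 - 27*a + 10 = (a - 1)*(a^3 - 8*a^2 + 17*a - 10) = (a - 2)*(a - 1)*(a^2 - 6*a + 5) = (a - 5)*(a - 2)*(a - 1)*(a - 1)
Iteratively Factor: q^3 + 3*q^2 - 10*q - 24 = (q + 2)*(q^2 + q - 12) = (q - 3)*(q + 2)*(q + 4)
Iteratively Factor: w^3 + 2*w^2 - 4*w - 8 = (w + 2)*(w^2 - 4) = (w - 2)*(w + 2)*(w + 2)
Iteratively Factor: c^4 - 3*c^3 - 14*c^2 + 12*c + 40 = (c + 2)*(c^3 - 5*c^2 - 4*c + 20) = (c + 2)^2*(c^2 - 7*c + 10) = (c - 2)*(c + 2)^2*(c - 5)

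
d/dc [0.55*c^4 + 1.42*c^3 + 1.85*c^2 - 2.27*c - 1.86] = 2.2*c^3 + 4.26*c^2 + 3.7*c - 2.27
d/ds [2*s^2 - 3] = 4*s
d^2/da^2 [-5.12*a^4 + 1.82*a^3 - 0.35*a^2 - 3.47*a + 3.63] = -61.44*a^2 + 10.92*a - 0.7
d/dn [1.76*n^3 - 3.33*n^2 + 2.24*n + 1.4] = 5.28*n^2 - 6.66*n + 2.24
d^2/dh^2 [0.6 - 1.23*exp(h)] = -1.23*exp(h)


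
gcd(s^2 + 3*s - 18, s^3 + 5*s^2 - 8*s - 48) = s - 3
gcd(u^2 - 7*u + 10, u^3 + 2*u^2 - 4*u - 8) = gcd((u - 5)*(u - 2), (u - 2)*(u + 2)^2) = u - 2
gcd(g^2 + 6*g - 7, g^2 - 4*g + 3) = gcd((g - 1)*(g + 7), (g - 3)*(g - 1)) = g - 1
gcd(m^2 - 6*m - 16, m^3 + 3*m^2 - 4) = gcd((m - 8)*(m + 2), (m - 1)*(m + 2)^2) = m + 2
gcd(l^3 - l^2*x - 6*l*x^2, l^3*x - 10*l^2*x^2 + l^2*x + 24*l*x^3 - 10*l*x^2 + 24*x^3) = 1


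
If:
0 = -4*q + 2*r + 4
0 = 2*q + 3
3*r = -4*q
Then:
No Solution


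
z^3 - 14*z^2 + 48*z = z*(z - 8)*(z - 6)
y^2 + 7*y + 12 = (y + 3)*(y + 4)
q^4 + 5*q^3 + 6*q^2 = q^2*(q + 2)*(q + 3)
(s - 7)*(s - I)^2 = s^3 - 7*s^2 - 2*I*s^2 - s + 14*I*s + 7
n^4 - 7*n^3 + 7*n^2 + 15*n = n*(n - 5)*(n - 3)*(n + 1)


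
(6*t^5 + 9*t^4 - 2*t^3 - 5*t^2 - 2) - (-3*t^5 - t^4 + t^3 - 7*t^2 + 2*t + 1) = 9*t^5 + 10*t^4 - 3*t^3 + 2*t^2 - 2*t - 3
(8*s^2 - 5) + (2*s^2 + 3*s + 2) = 10*s^2 + 3*s - 3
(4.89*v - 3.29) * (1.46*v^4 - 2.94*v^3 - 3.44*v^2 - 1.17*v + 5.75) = 7.1394*v^5 - 19.18*v^4 - 7.149*v^3 + 5.5963*v^2 + 31.9668*v - 18.9175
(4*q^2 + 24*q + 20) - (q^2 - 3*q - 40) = 3*q^2 + 27*q + 60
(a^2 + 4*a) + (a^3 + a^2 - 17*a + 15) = a^3 + 2*a^2 - 13*a + 15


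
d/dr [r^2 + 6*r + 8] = 2*r + 6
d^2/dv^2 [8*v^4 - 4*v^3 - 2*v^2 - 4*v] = 96*v^2 - 24*v - 4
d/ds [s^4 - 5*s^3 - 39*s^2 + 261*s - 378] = 4*s^3 - 15*s^2 - 78*s + 261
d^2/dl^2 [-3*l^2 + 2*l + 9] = -6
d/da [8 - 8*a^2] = -16*a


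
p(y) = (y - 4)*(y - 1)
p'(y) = 2*y - 5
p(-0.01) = 4.05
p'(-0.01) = -5.02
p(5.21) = 5.09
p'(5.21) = 5.42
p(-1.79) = 16.15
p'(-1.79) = -8.58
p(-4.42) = 45.64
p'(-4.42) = -13.84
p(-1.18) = 11.29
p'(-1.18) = -7.36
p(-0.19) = 4.99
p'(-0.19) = -5.38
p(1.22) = -0.61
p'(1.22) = -2.56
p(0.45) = 1.95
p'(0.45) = -4.10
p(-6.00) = 70.00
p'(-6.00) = -17.00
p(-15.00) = 304.00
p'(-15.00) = -35.00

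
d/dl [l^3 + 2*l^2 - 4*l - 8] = 3*l^2 + 4*l - 4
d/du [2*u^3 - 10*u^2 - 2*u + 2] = 6*u^2 - 20*u - 2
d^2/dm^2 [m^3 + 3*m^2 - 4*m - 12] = 6*m + 6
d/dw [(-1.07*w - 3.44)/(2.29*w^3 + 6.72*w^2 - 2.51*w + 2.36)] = (4.9006*w^3 + 30.8232*w^2 + 46.2336*w - 11.1596)/(5.2441*w^6 + 30.7776*w^5 + 33.6626*w^4 - 22.9256*w^3 + 38.0185*w^2 - 11.8472*w + 5.5696)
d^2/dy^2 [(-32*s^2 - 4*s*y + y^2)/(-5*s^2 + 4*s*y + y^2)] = 2*s*(-727*s^3 - 444*s^2*y - 81*s*y^2 - 8*y^3)/(-125*s^6 + 300*s^5*y - 165*s^4*y^2 - 56*s^3*y^3 + 33*s^2*y^4 + 12*s*y^5 + y^6)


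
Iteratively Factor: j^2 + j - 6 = (j - 2)*(j + 3)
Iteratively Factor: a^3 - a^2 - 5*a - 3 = (a - 3)*(a^2 + 2*a + 1) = (a - 3)*(a + 1)*(a + 1)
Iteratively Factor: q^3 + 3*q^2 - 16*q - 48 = (q + 3)*(q^2 - 16) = (q - 4)*(q + 3)*(q + 4)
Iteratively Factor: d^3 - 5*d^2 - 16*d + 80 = (d - 5)*(d^2 - 16) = (d - 5)*(d + 4)*(d - 4)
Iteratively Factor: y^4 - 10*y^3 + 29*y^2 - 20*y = (y)*(y^3 - 10*y^2 + 29*y - 20) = y*(y - 4)*(y^2 - 6*y + 5) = y*(y - 5)*(y - 4)*(y - 1)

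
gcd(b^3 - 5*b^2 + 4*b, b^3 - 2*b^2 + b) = b^2 - b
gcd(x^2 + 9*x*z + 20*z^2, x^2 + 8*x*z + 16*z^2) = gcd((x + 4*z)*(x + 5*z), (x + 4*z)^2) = x + 4*z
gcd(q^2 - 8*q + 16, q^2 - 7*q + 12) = q - 4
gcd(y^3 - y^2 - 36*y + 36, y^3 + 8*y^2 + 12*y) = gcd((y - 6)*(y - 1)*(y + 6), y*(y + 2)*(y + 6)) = y + 6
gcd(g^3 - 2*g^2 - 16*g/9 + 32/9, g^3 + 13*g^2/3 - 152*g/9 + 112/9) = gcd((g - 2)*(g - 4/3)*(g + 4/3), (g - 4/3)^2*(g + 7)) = g - 4/3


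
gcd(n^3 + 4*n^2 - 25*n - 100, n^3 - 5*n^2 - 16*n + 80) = n^2 - n - 20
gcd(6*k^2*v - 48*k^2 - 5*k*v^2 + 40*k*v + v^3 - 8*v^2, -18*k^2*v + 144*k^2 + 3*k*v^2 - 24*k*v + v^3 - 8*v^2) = -3*k*v + 24*k + v^2 - 8*v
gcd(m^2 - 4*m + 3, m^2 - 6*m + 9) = m - 3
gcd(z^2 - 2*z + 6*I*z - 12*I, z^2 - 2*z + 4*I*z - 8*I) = z - 2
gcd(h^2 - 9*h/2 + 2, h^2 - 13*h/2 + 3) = h - 1/2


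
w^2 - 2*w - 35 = (w - 7)*(w + 5)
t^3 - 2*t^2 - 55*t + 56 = (t - 8)*(t - 1)*(t + 7)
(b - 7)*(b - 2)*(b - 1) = b^3 - 10*b^2 + 23*b - 14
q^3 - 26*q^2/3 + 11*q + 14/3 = (q - 7)*(q - 2)*(q + 1/3)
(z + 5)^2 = z^2 + 10*z + 25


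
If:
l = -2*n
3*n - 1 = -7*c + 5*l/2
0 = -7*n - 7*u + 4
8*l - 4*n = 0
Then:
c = 1/7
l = 0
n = 0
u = 4/7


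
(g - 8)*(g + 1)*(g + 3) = g^3 - 4*g^2 - 29*g - 24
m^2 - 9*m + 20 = (m - 5)*(m - 4)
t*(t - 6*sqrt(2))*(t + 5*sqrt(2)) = t^3 - sqrt(2)*t^2 - 60*t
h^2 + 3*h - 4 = (h - 1)*(h + 4)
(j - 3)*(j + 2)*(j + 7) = j^3 + 6*j^2 - 13*j - 42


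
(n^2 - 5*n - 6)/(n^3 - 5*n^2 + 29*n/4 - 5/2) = 4*(n^2 - 5*n - 6)/(4*n^3 - 20*n^2 + 29*n - 10)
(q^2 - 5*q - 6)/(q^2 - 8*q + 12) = (q + 1)/(q - 2)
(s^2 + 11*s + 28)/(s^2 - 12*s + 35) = (s^2 + 11*s + 28)/(s^2 - 12*s + 35)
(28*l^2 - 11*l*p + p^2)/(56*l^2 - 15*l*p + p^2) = (-4*l + p)/(-8*l + p)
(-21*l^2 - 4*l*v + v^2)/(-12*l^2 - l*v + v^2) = (-7*l + v)/(-4*l + v)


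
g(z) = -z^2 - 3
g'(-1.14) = 2.28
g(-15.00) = -228.00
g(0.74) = -3.55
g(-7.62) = -61.06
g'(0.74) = -1.48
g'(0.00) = 0.00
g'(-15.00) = 30.00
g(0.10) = -3.01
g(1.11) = -4.23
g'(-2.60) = 5.20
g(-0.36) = -3.13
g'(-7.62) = 15.24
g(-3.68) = -16.54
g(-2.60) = -9.76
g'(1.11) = -2.22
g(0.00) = -3.00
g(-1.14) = -4.30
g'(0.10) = -0.20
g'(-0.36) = 0.72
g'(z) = -2*z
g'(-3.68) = 7.36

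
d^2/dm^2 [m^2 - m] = 2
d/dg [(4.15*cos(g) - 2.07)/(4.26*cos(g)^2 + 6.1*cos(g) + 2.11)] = (17.679*cos(g)^2 - 17.6364*cos(g) - 21.3835)*sin(g)/(18.1476*cos(g)^4 + 51.972*cos(g)^3 + 55.1872*cos(g)^2 + 25.742*cos(g) + 4.4521)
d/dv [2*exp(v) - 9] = 2*exp(v)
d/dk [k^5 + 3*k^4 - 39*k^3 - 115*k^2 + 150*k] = 5*k^4 + 12*k^3 - 117*k^2 - 230*k + 150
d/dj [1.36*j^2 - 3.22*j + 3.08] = 2.72*j - 3.22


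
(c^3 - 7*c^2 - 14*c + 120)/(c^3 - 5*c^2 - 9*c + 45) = (c^2 - 2*c - 24)/(c^2 - 9)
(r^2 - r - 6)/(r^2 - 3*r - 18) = (-r^2 + r + 6)/(-r^2 + 3*r + 18)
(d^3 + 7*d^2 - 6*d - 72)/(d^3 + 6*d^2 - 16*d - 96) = (d - 3)/(d - 4)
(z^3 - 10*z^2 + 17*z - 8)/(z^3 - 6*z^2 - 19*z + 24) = (z - 1)/(z + 3)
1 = 1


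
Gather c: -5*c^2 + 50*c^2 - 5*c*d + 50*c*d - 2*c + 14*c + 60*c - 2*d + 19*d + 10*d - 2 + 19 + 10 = 45*c^2 + c*(45*d + 72) + 27*d + 27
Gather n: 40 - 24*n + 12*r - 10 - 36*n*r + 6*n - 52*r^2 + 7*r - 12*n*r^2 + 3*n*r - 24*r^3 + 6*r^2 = n*(-12*r^2 - 33*r - 18) - 24*r^3 - 46*r^2 + 19*r + 30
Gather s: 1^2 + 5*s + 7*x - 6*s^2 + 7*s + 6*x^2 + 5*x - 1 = -6*s^2 + 12*s + 6*x^2 + 12*x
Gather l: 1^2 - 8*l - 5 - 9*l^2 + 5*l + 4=-9*l^2 - 3*l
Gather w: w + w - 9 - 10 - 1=2*w - 20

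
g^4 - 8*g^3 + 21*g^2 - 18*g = g*(g - 3)^2*(g - 2)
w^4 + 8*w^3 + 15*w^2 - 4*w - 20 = (w - 1)*(w + 2)^2*(w + 5)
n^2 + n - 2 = (n - 1)*(n + 2)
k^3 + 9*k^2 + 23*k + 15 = (k + 1)*(k + 3)*(k + 5)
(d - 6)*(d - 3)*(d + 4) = d^3 - 5*d^2 - 18*d + 72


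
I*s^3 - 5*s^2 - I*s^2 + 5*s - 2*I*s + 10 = (s - 2)*(s + 5*I)*(I*s + I)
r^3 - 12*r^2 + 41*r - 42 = (r - 7)*(r - 3)*(r - 2)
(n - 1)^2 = n^2 - 2*n + 1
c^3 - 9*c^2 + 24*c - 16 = (c - 4)^2*(c - 1)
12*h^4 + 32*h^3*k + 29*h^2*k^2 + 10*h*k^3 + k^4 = (h + k)^2*(2*h + k)*(6*h + k)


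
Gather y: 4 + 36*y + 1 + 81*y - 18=117*y - 13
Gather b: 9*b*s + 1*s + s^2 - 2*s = 9*b*s + s^2 - s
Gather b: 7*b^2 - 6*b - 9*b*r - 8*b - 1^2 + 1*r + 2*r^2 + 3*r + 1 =7*b^2 + b*(-9*r - 14) + 2*r^2 + 4*r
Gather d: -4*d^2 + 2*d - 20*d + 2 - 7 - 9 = -4*d^2 - 18*d - 14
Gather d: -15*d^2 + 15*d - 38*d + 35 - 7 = -15*d^2 - 23*d + 28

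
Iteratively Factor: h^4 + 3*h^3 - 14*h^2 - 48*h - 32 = (h - 4)*(h^3 + 7*h^2 + 14*h + 8) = (h - 4)*(h + 4)*(h^2 + 3*h + 2) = (h - 4)*(h + 2)*(h + 4)*(h + 1)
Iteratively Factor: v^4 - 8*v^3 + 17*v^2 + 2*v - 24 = (v + 1)*(v^3 - 9*v^2 + 26*v - 24) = (v - 3)*(v + 1)*(v^2 - 6*v + 8) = (v - 4)*(v - 3)*(v + 1)*(v - 2)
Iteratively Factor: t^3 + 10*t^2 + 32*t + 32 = (t + 4)*(t^2 + 6*t + 8) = (t + 4)^2*(t + 2)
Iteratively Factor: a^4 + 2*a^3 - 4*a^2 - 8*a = (a)*(a^3 + 2*a^2 - 4*a - 8) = a*(a + 2)*(a^2 - 4) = a*(a - 2)*(a + 2)*(a + 2)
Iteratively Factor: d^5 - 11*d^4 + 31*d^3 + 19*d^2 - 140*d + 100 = (d - 2)*(d^4 - 9*d^3 + 13*d^2 + 45*d - 50) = (d - 2)*(d - 1)*(d^3 - 8*d^2 + 5*d + 50) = (d - 5)*(d - 2)*(d - 1)*(d^2 - 3*d - 10) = (d - 5)*(d - 2)*(d - 1)*(d + 2)*(d - 5)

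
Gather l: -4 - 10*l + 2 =-10*l - 2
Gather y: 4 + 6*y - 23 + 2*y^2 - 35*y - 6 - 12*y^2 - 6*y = -10*y^2 - 35*y - 25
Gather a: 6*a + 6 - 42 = 6*a - 36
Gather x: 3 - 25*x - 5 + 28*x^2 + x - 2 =28*x^2 - 24*x - 4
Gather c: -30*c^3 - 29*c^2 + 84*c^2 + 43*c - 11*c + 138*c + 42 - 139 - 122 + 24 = -30*c^3 + 55*c^2 + 170*c - 195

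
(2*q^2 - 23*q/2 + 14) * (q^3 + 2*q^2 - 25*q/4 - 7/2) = 2*q^5 - 15*q^4/2 - 43*q^3/2 + 743*q^2/8 - 189*q/4 - 49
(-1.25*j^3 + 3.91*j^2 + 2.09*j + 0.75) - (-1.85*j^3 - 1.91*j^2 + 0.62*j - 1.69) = 0.6*j^3 + 5.82*j^2 + 1.47*j + 2.44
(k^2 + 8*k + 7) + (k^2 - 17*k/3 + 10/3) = 2*k^2 + 7*k/3 + 31/3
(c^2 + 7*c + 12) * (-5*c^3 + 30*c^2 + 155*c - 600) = -5*c^5 - 5*c^4 + 305*c^3 + 845*c^2 - 2340*c - 7200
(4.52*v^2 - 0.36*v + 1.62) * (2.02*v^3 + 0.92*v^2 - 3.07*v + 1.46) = 9.1304*v^5 + 3.4312*v^4 - 10.9352*v^3 + 9.1948*v^2 - 5.499*v + 2.3652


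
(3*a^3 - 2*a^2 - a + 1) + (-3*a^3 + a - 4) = -2*a^2 - 3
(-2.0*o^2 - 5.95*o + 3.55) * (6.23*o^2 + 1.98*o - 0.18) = -12.46*o^4 - 41.0285*o^3 + 10.6955*o^2 + 8.1*o - 0.639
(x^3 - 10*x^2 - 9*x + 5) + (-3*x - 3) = x^3 - 10*x^2 - 12*x + 2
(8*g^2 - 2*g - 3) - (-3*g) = 8*g^2 + g - 3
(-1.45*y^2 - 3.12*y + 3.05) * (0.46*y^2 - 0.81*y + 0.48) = -0.667*y^4 - 0.2607*y^3 + 3.2342*y^2 - 3.9681*y + 1.464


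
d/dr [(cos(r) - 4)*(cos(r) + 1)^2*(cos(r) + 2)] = 2*(-2*cos(r)^3 + 11*cos(r) + 9)*sin(r)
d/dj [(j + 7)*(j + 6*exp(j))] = j + (j + 7)*(6*exp(j) + 1) + 6*exp(j)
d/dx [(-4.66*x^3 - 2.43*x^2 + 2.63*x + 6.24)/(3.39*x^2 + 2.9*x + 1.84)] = (-15.7974*x^4 - 27.028*x^3 - 41.6859*x^2 - 51.2496*x - 13.2568)/(11.4921*x^4 + 19.662*x^3 + 20.8852*x^2 + 10.672*x + 3.3856)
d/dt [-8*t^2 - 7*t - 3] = -16*t - 7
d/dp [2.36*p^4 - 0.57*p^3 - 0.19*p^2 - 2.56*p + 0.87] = 9.44*p^3 - 1.71*p^2 - 0.38*p - 2.56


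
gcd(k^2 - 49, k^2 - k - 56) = k + 7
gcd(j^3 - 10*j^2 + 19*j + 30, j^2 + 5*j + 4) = j + 1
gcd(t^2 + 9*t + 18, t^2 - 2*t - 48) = t + 6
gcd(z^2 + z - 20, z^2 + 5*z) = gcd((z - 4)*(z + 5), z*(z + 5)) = z + 5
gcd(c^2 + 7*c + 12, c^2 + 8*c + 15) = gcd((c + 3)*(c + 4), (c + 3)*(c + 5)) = c + 3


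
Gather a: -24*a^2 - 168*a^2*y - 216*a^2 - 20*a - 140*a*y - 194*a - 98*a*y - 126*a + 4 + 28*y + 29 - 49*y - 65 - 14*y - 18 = a^2*(-168*y - 240) + a*(-238*y - 340) - 35*y - 50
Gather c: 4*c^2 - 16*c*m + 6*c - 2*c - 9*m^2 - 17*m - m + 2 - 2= 4*c^2 + c*(4 - 16*m) - 9*m^2 - 18*m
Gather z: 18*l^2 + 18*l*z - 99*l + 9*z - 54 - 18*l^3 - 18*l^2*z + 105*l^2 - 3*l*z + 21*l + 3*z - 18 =-18*l^3 + 123*l^2 - 78*l + z*(-18*l^2 + 15*l + 12) - 72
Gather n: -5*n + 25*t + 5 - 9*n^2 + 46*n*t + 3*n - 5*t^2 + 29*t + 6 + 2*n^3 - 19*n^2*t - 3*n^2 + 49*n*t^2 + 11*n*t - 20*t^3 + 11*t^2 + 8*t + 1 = 2*n^3 + n^2*(-19*t - 12) + n*(49*t^2 + 57*t - 2) - 20*t^3 + 6*t^2 + 62*t + 12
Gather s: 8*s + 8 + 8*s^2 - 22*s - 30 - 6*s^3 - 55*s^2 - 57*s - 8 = -6*s^3 - 47*s^2 - 71*s - 30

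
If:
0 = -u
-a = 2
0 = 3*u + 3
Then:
No Solution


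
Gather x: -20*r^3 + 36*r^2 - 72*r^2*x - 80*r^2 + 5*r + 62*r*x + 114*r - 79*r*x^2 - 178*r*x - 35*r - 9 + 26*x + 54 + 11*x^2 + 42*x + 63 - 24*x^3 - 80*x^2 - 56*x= -20*r^3 - 44*r^2 + 84*r - 24*x^3 + x^2*(-79*r - 69) + x*(-72*r^2 - 116*r + 12) + 108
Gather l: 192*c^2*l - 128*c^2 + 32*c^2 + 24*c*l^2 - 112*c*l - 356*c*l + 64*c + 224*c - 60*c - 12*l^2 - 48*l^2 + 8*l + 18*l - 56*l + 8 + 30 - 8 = -96*c^2 + 228*c + l^2*(24*c - 60) + l*(192*c^2 - 468*c - 30) + 30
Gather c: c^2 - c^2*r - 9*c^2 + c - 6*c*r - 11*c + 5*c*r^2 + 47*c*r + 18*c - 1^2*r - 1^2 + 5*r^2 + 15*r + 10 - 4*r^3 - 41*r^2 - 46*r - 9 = c^2*(-r - 8) + c*(5*r^2 + 41*r + 8) - 4*r^3 - 36*r^2 - 32*r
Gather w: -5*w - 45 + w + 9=-4*w - 36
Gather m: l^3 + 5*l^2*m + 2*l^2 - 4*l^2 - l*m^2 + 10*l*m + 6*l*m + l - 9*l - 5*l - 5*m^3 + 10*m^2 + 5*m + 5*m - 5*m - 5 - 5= l^3 - 2*l^2 - 13*l - 5*m^3 + m^2*(10 - l) + m*(5*l^2 + 16*l + 5) - 10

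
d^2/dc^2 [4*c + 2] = 0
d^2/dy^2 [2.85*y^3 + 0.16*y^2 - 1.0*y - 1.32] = 17.1*y + 0.32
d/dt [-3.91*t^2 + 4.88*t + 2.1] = 4.88 - 7.82*t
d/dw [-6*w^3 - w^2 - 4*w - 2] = -18*w^2 - 2*w - 4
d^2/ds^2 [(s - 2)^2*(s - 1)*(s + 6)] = 12*s^2 + 6*s - 44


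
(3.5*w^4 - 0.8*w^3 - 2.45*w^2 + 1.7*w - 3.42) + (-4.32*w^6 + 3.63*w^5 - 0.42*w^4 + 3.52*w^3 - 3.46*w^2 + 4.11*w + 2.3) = -4.32*w^6 + 3.63*w^5 + 3.08*w^4 + 2.72*w^3 - 5.91*w^2 + 5.81*w - 1.12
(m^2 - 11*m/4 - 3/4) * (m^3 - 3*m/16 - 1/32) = m^5 - 11*m^4/4 - 15*m^3/16 + 31*m^2/64 + 29*m/128 + 3/128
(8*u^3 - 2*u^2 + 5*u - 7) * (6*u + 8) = 48*u^4 + 52*u^3 + 14*u^2 - 2*u - 56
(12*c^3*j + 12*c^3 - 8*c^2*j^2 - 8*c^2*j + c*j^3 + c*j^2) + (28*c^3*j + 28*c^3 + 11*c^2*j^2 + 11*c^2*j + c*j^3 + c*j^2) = 40*c^3*j + 40*c^3 + 3*c^2*j^2 + 3*c^2*j + 2*c*j^3 + 2*c*j^2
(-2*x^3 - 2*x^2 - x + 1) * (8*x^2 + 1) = -16*x^5 - 16*x^4 - 10*x^3 + 6*x^2 - x + 1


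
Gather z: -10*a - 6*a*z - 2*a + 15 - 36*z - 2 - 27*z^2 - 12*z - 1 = -12*a - 27*z^2 + z*(-6*a - 48) + 12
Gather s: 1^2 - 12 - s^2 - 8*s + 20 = -s^2 - 8*s + 9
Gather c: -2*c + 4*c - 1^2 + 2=2*c + 1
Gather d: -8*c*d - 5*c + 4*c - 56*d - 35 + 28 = -c + d*(-8*c - 56) - 7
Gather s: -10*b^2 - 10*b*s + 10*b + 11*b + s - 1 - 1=-10*b^2 + 21*b + s*(1 - 10*b) - 2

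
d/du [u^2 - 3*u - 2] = 2*u - 3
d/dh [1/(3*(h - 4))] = -1/(3*(h - 4)^2)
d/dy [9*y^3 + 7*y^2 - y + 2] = 27*y^2 + 14*y - 1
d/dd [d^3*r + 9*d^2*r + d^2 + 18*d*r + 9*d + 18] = 3*d^2*r + 18*d*r + 2*d + 18*r + 9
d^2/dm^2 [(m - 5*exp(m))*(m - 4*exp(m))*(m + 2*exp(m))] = -7*m^2*exp(m) + 8*m*exp(2*m) - 28*m*exp(m) + 6*m + 360*exp(3*m) + 8*exp(2*m) - 14*exp(m)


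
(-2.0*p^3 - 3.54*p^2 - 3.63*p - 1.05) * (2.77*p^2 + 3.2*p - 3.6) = -5.54*p^5 - 16.2058*p^4 - 14.1831*p^3 - 1.7805*p^2 + 9.708*p + 3.78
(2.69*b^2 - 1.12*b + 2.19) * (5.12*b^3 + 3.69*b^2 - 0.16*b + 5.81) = 13.7728*b^5 + 4.1917*b^4 + 6.6496*b^3 + 23.8892*b^2 - 6.8576*b + 12.7239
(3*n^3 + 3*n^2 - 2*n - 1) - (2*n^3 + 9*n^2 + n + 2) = n^3 - 6*n^2 - 3*n - 3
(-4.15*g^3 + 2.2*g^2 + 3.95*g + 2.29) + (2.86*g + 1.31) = -4.15*g^3 + 2.2*g^2 + 6.81*g + 3.6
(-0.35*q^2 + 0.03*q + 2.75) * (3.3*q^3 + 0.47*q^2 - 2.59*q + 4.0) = -1.155*q^5 - 0.0655*q^4 + 9.9956*q^3 - 0.1852*q^2 - 7.0025*q + 11.0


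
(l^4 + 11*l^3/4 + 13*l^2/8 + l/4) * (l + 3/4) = l^5 + 7*l^4/2 + 59*l^3/16 + 47*l^2/32 + 3*l/16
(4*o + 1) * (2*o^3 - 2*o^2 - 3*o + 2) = 8*o^4 - 6*o^3 - 14*o^2 + 5*o + 2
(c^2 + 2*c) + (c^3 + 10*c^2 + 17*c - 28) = c^3 + 11*c^2 + 19*c - 28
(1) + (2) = 3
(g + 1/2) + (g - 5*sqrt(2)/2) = 2*g - 5*sqrt(2)/2 + 1/2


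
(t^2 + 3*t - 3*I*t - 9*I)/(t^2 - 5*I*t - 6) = (t + 3)/(t - 2*I)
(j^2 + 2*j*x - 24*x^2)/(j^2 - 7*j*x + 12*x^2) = (-j - 6*x)/(-j + 3*x)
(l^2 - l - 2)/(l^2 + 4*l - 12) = (l + 1)/(l + 6)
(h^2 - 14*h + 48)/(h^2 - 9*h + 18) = (h - 8)/(h - 3)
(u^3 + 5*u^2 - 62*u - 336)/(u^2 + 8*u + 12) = (u^2 - u - 56)/(u + 2)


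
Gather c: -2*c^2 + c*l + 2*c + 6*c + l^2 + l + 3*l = -2*c^2 + c*(l + 8) + l^2 + 4*l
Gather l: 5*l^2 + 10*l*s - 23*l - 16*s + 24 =5*l^2 + l*(10*s - 23) - 16*s + 24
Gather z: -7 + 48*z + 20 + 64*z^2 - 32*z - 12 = 64*z^2 + 16*z + 1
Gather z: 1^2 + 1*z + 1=z + 2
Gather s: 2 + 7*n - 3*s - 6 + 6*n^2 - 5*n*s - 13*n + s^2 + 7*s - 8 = 6*n^2 - 6*n + s^2 + s*(4 - 5*n) - 12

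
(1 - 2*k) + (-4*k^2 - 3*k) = -4*k^2 - 5*k + 1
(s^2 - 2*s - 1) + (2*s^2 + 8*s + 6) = 3*s^2 + 6*s + 5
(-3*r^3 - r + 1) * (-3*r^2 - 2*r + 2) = 9*r^5 + 6*r^4 - 3*r^3 - r^2 - 4*r + 2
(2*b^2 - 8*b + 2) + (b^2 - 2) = 3*b^2 - 8*b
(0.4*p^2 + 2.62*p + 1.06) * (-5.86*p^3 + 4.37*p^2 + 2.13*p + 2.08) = -2.344*p^5 - 13.6052*p^4 + 6.0898*p^3 + 11.0448*p^2 + 7.7074*p + 2.2048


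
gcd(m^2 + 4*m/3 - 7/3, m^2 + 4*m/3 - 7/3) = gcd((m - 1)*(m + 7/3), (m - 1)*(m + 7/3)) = m^2 + 4*m/3 - 7/3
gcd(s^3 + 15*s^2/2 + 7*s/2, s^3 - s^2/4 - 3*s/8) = s^2 + s/2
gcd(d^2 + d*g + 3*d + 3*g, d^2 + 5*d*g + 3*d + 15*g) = d + 3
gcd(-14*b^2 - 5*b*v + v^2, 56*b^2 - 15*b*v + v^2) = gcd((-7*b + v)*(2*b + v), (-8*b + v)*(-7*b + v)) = -7*b + v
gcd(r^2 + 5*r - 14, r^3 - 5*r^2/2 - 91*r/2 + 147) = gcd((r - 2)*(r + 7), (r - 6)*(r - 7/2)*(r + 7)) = r + 7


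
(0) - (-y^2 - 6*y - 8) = y^2 + 6*y + 8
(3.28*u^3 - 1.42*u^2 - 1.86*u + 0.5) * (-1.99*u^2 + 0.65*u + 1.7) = -6.5272*u^5 + 4.9578*u^4 + 8.3544*u^3 - 4.618*u^2 - 2.837*u + 0.85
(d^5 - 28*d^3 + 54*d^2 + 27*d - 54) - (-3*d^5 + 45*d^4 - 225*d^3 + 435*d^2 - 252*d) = 4*d^5 - 45*d^4 + 197*d^3 - 381*d^2 + 279*d - 54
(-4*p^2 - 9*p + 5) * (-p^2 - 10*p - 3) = 4*p^4 + 49*p^3 + 97*p^2 - 23*p - 15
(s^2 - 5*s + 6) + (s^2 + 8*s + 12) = 2*s^2 + 3*s + 18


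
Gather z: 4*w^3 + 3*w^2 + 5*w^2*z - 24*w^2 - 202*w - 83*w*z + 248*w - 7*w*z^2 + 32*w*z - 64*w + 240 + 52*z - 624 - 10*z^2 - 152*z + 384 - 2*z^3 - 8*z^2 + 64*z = 4*w^3 - 21*w^2 - 18*w - 2*z^3 + z^2*(-7*w - 18) + z*(5*w^2 - 51*w - 36)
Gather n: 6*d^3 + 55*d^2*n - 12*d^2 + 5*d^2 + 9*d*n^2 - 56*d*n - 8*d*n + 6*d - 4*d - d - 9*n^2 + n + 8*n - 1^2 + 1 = 6*d^3 - 7*d^2 + d + n^2*(9*d - 9) + n*(55*d^2 - 64*d + 9)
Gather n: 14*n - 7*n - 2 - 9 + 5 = 7*n - 6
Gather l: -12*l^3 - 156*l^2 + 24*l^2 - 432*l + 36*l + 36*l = -12*l^3 - 132*l^2 - 360*l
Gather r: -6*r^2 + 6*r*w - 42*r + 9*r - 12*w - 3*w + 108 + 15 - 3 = -6*r^2 + r*(6*w - 33) - 15*w + 120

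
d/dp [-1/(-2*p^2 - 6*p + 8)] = (-p - 3/2)/(p^2 + 3*p - 4)^2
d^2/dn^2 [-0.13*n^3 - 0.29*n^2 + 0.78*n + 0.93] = -0.78*n - 0.58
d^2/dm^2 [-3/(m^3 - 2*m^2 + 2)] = 6*(-m^2*(3*m - 4)^2 + (3*m - 2)*(m^3 - 2*m^2 + 2))/(m^3 - 2*m^2 + 2)^3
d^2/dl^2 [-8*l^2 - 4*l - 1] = -16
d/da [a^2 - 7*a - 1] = 2*a - 7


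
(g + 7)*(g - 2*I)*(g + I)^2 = g^4 + 7*g^3 + 3*g^2 + 21*g + 2*I*g + 14*I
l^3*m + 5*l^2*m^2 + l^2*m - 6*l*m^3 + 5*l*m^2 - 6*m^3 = (l - m)*(l + 6*m)*(l*m + m)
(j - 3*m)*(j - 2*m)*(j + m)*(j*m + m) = j^4*m - 4*j^3*m^2 + j^3*m + j^2*m^3 - 4*j^2*m^2 + 6*j*m^4 + j*m^3 + 6*m^4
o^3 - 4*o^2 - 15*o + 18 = (o - 6)*(o - 1)*(o + 3)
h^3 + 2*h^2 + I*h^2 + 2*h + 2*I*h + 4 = (h + 2)*(h - I)*(h + 2*I)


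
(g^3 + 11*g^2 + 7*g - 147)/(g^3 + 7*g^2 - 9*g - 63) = (g + 7)/(g + 3)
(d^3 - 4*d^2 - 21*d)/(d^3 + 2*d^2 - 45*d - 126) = d/(d + 6)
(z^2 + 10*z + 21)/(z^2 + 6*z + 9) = (z + 7)/(z + 3)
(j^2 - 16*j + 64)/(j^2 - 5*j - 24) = (j - 8)/(j + 3)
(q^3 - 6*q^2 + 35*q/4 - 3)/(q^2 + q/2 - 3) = (q^2 - 9*q/2 + 2)/(q + 2)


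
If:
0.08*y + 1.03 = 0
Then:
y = -12.88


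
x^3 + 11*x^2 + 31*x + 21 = (x + 1)*(x + 3)*(x + 7)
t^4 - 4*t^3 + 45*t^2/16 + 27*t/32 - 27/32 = (t - 3)*(t - 3/4)^2*(t + 1/2)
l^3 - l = l*(l - 1)*(l + 1)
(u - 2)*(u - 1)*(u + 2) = u^3 - u^2 - 4*u + 4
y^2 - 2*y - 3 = (y - 3)*(y + 1)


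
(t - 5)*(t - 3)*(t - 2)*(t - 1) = t^4 - 11*t^3 + 41*t^2 - 61*t + 30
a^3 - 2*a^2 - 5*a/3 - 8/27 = (a - 8/3)*(a + 1/3)^2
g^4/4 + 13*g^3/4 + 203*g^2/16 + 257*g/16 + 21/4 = (g/4 + 1)*(g + 1/2)*(g + 3/2)*(g + 7)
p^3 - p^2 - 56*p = p*(p - 8)*(p + 7)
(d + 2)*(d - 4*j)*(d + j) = d^3 - 3*d^2*j + 2*d^2 - 4*d*j^2 - 6*d*j - 8*j^2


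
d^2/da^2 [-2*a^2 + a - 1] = -4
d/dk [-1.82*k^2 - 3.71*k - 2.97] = -3.64*k - 3.71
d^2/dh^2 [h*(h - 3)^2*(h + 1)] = 12*h^2 - 30*h + 6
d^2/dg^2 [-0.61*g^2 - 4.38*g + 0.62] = -1.22000000000000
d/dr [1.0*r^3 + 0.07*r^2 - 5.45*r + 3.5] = 3.0*r^2 + 0.14*r - 5.45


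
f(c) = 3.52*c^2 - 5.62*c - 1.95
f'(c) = 7.04*c - 5.62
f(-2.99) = 46.32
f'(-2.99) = -26.67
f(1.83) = -0.45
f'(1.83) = 7.26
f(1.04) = -3.99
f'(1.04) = 1.70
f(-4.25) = 85.52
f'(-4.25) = -35.54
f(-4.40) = 90.93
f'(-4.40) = -36.60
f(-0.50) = 1.74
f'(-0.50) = -9.14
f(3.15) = 15.27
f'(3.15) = 16.56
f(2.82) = 10.19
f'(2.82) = 14.23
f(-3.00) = 46.59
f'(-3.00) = -26.74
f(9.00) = 232.59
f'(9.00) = 57.74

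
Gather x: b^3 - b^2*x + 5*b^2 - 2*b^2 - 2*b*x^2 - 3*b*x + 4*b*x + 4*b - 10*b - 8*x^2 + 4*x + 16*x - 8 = b^3 + 3*b^2 - 6*b + x^2*(-2*b - 8) + x*(-b^2 + b + 20) - 8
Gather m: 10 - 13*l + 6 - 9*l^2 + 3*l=-9*l^2 - 10*l + 16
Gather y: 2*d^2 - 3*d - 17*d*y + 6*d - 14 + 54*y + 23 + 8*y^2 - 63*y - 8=2*d^2 + 3*d + 8*y^2 + y*(-17*d - 9) + 1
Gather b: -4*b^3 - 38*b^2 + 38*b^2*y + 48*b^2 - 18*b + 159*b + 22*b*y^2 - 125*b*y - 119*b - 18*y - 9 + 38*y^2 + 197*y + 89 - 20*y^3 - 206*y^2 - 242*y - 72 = -4*b^3 + b^2*(38*y + 10) + b*(22*y^2 - 125*y + 22) - 20*y^3 - 168*y^2 - 63*y + 8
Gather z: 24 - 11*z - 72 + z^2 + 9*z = z^2 - 2*z - 48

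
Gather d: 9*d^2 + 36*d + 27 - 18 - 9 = 9*d^2 + 36*d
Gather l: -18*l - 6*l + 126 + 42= 168 - 24*l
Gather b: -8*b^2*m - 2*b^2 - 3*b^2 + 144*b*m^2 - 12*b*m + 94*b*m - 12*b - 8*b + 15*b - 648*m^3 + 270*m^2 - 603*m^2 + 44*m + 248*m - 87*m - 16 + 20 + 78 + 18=b^2*(-8*m - 5) + b*(144*m^2 + 82*m - 5) - 648*m^3 - 333*m^2 + 205*m + 100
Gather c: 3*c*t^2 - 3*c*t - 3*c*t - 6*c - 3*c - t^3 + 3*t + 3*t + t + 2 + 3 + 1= c*(3*t^2 - 6*t - 9) - t^3 + 7*t + 6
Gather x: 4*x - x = 3*x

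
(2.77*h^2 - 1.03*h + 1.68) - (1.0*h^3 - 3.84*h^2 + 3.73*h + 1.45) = -1.0*h^3 + 6.61*h^2 - 4.76*h + 0.23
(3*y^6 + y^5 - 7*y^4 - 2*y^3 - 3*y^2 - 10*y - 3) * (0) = 0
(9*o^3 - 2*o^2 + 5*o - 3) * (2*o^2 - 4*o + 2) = 18*o^5 - 40*o^4 + 36*o^3 - 30*o^2 + 22*o - 6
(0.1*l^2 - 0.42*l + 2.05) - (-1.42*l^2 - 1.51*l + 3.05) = 1.52*l^2 + 1.09*l - 1.0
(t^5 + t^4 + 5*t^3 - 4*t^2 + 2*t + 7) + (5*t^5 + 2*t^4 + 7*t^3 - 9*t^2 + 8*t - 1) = 6*t^5 + 3*t^4 + 12*t^3 - 13*t^2 + 10*t + 6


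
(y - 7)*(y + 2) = y^2 - 5*y - 14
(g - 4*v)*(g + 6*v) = g^2 + 2*g*v - 24*v^2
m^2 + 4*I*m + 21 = (m - 3*I)*(m + 7*I)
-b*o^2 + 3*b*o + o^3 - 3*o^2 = o*(-b + o)*(o - 3)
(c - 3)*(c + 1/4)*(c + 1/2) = c^3 - 9*c^2/4 - 17*c/8 - 3/8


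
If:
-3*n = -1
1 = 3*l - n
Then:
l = 4/9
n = 1/3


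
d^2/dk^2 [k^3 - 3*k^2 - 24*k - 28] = 6*k - 6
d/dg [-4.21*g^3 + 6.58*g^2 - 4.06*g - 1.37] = -12.63*g^2 + 13.16*g - 4.06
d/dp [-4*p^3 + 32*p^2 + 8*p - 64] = -12*p^2 + 64*p + 8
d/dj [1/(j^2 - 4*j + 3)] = 2*(2 - j)/(j^2 - 4*j + 3)^2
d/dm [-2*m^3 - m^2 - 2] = 2*m*(-3*m - 1)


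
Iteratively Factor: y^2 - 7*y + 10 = (y - 2)*(y - 5)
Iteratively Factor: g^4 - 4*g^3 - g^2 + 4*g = (g - 1)*(g^3 - 3*g^2 - 4*g) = g*(g - 1)*(g^2 - 3*g - 4) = g*(g - 4)*(g - 1)*(g + 1)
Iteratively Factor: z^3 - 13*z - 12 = (z - 4)*(z^2 + 4*z + 3) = (z - 4)*(z + 3)*(z + 1)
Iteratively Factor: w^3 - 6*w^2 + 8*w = (w)*(w^2 - 6*w + 8) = w*(w - 4)*(w - 2)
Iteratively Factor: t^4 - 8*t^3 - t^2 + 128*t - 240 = (t - 3)*(t^3 - 5*t^2 - 16*t + 80) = (t - 5)*(t - 3)*(t^2 - 16) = (t - 5)*(t - 3)*(t + 4)*(t - 4)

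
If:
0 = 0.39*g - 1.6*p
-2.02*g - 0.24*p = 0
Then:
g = 0.00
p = 0.00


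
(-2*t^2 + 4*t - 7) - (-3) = -2*t^2 + 4*t - 4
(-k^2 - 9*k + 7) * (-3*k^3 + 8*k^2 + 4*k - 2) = 3*k^5 + 19*k^4 - 97*k^3 + 22*k^2 + 46*k - 14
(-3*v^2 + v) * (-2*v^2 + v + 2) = 6*v^4 - 5*v^3 - 5*v^2 + 2*v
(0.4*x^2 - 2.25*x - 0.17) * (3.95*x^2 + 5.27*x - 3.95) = 1.58*x^4 - 6.7795*x^3 - 14.109*x^2 + 7.9916*x + 0.6715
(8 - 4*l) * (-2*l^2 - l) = 8*l^3 - 12*l^2 - 8*l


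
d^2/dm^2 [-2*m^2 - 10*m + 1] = -4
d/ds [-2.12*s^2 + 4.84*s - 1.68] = 4.84 - 4.24*s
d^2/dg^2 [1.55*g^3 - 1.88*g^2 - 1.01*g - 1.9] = 9.3*g - 3.76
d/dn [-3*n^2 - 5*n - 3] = -6*n - 5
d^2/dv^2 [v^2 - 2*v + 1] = 2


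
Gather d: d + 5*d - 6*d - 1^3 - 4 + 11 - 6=0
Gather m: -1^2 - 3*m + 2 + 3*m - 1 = 0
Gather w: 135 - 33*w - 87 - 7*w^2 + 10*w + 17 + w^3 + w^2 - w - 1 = w^3 - 6*w^2 - 24*w + 64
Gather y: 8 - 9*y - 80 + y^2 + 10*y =y^2 + y - 72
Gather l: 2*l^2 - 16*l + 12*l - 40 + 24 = 2*l^2 - 4*l - 16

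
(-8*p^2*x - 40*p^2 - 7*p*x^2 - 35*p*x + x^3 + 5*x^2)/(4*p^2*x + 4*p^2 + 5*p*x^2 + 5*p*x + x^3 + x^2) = (-8*p*x - 40*p + x^2 + 5*x)/(4*p*x + 4*p + x^2 + x)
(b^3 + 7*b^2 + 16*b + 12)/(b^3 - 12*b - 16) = (b + 3)/(b - 4)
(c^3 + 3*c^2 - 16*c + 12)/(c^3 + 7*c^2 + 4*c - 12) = (c - 2)/(c + 2)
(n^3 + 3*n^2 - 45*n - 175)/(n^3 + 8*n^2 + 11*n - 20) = (n^2 - 2*n - 35)/(n^2 + 3*n - 4)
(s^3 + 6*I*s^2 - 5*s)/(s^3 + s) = (s + 5*I)/(s - I)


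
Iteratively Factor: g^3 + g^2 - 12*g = (g - 3)*(g^2 + 4*g) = g*(g - 3)*(g + 4)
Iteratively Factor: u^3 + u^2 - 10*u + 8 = (u - 1)*(u^2 + 2*u - 8) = (u - 1)*(u + 4)*(u - 2)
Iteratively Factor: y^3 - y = (y)*(y^2 - 1) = y*(y - 1)*(y + 1)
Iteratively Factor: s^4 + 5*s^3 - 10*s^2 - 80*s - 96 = (s + 3)*(s^3 + 2*s^2 - 16*s - 32) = (s + 3)*(s + 4)*(s^2 - 2*s - 8) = (s - 4)*(s + 3)*(s + 4)*(s + 2)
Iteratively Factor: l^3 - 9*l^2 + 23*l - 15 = (l - 5)*(l^2 - 4*l + 3) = (l - 5)*(l - 3)*(l - 1)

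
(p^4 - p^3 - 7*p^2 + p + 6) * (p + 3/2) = p^5 + p^4/2 - 17*p^3/2 - 19*p^2/2 + 15*p/2 + 9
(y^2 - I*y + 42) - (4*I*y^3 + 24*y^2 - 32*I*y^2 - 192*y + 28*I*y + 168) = -4*I*y^3 - 23*y^2 + 32*I*y^2 + 192*y - 29*I*y - 126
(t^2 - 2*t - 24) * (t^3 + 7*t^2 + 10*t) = t^5 + 5*t^4 - 28*t^3 - 188*t^2 - 240*t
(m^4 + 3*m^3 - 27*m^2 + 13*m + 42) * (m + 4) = m^5 + 7*m^4 - 15*m^3 - 95*m^2 + 94*m + 168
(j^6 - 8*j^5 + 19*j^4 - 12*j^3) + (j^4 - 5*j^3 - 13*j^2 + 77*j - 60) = j^6 - 8*j^5 + 20*j^4 - 17*j^3 - 13*j^2 + 77*j - 60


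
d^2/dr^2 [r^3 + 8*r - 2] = 6*r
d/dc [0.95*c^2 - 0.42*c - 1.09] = 1.9*c - 0.42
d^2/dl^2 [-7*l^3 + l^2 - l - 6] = 2 - 42*l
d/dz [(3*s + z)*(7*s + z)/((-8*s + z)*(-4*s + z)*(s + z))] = (-100*s^4 + 526*s^3*z + 67*s^2*z^2 - 20*s*z^3 - z^4)/(1024*s^6 + 1280*s^5*z - 304*s^4*z^2 - 376*s^3*z^3 + 161*s^2*z^4 - 22*s*z^5 + z^6)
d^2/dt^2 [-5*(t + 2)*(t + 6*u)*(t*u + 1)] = -30*t*u - 60*u^2 - 20*u - 10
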